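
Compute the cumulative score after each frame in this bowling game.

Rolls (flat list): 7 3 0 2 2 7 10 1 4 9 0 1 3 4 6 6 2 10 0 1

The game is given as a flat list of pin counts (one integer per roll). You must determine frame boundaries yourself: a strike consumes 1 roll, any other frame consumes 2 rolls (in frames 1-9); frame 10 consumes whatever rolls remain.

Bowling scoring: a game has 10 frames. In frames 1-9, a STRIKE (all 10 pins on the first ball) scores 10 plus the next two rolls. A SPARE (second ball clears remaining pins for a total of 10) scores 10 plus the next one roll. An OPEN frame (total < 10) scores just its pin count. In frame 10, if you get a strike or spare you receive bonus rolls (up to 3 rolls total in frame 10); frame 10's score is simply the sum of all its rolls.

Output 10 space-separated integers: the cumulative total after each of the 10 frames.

Answer: 10 12 21 36 41 50 54 70 78 89

Derivation:
Frame 1: SPARE (7+3=10). 10 + next roll (0) = 10. Cumulative: 10
Frame 2: OPEN (0+2=2). Cumulative: 12
Frame 3: OPEN (2+7=9). Cumulative: 21
Frame 4: STRIKE. 10 + next two rolls (1+4) = 15. Cumulative: 36
Frame 5: OPEN (1+4=5). Cumulative: 41
Frame 6: OPEN (9+0=9). Cumulative: 50
Frame 7: OPEN (1+3=4). Cumulative: 54
Frame 8: SPARE (4+6=10). 10 + next roll (6) = 16. Cumulative: 70
Frame 9: OPEN (6+2=8). Cumulative: 78
Frame 10: STRIKE. Sum of all frame-10 rolls (10+0+1) = 11. Cumulative: 89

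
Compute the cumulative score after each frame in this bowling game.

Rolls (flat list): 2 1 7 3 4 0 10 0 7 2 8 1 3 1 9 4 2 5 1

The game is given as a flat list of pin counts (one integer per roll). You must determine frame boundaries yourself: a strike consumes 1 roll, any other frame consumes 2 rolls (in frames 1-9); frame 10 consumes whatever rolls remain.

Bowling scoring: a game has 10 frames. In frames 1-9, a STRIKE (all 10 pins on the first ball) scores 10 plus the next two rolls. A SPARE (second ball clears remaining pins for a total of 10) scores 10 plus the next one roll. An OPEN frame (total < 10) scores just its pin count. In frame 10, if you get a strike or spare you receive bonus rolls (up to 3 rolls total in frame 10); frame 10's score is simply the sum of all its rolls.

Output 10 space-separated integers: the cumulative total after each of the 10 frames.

Frame 1: OPEN (2+1=3). Cumulative: 3
Frame 2: SPARE (7+3=10). 10 + next roll (4) = 14. Cumulative: 17
Frame 3: OPEN (4+0=4). Cumulative: 21
Frame 4: STRIKE. 10 + next two rolls (0+7) = 17. Cumulative: 38
Frame 5: OPEN (0+7=7). Cumulative: 45
Frame 6: SPARE (2+8=10). 10 + next roll (1) = 11. Cumulative: 56
Frame 7: OPEN (1+3=4). Cumulative: 60
Frame 8: SPARE (1+9=10). 10 + next roll (4) = 14. Cumulative: 74
Frame 9: OPEN (4+2=6). Cumulative: 80
Frame 10: OPEN. Sum of all frame-10 rolls (5+1) = 6. Cumulative: 86

Answer: 3 17 21 38 45 56 60 74 80 86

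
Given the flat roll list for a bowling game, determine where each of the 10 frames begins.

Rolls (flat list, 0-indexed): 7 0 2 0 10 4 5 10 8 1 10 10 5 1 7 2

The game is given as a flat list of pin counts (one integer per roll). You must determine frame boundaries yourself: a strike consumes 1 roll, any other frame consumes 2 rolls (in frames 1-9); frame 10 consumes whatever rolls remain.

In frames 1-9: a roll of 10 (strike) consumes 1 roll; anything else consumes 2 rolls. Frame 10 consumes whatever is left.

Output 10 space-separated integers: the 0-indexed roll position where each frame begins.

Answer: 0 2 4 5 7 8 10 11 12 14

Derivation:
Frame 1 starts at roll index 0: rolls=7,0 (sum=7), consumes 2 rolls
Frame 2 starts at roll index 2: rolls=2,0 (sum=2), consumes 2 rolls
Frame 3 starts at roll index 4: roll=10 (strike), consumes 1 roll
Frame 4 starts at roll index 5: rolls=4,5 (sum=9), consumes 2 rolls
Frame 5 starts at roll index 7: roll=10 (strike), consumes 1 roll
Frame 6 starts at roll index 8: rolls=8,1 (sum=9), consumes 2 rolls
Frame 7 starts at roll index 10: roll=10 (strike), consumes 1 roll
Frame 8 starts at roll index 11: roll=10 (strike), consumes 1 roll
Frame 9 starts at roll index 12: rolls=5,1 (sum=6), consumes 2 rolls
Frame 10 starts at roll index 14: 2 remaining rolls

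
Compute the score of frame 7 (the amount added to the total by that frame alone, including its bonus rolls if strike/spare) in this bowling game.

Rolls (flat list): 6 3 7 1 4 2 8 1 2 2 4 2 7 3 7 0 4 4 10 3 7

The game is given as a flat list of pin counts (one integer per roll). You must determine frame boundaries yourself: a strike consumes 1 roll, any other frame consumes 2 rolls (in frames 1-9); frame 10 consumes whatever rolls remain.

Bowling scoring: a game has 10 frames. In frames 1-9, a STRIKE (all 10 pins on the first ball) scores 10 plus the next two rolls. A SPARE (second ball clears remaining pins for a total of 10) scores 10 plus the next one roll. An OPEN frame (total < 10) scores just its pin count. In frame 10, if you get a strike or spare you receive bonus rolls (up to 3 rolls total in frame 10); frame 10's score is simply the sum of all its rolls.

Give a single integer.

Frame 1: OPEN (6+3=9). Cumulative: 9
Frame 2: OPEN (7+1=8). Cumulative: 17
Frame 3: OPEN (4+2=6). Cumulative: 23
Frame 4: OPEN (8+1=9). Cumulative: 32
Frame 5: OPEN (2+2=4). Cumulative: 36
Frame 6: OPEN (4+2=6). Cumulative: 42
Frame 7: SPARE (7+3=10). 10 + next roll (7) = 17. Cumulative: 59
Frame 8: OPEN (7+0=7). Cumulative: 66
Frame 9: OPEN (4+4=8). Cumulative: 74

Answer: 17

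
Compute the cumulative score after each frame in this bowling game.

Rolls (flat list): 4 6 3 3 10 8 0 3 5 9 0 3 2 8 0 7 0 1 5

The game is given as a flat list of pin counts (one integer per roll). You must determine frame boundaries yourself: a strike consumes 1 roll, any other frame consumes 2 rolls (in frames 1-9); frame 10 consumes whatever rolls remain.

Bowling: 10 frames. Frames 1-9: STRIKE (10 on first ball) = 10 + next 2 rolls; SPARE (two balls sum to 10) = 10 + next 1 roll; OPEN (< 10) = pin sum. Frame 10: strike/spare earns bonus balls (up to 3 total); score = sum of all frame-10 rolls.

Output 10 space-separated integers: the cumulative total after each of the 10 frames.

Answer: 13 19 37 45 53 62 67 75 82 88

Derivation:
Frame 1: SPARE (4+6=10). 10 + next roll (3) = 13. Cumulative: 13
Frame 2: OPEN (3+3=6). Cumulative: 19
Frame 3: STRIKE. 10 + next two rolls (8+0) = 18. Cumulative: 37
Frame 4: OPEN (8+0=8). Cumulative: 45
Frame 5: OPEN (3+5=8). Cumulative: 53
Frame 6: OPEN (9+0=9). Cumulative: 62
Frame 7: OPEN (3+2=5). Cumulative: 67
Frame 8: OPEN (8+0=8). Cumulative: 75
Frame 9: OPEN (7+0=7). Cumulative: 82
Frame 10: OPEN. Sum of all frame-10 rolls (1+5) = 6. Cumulative: 88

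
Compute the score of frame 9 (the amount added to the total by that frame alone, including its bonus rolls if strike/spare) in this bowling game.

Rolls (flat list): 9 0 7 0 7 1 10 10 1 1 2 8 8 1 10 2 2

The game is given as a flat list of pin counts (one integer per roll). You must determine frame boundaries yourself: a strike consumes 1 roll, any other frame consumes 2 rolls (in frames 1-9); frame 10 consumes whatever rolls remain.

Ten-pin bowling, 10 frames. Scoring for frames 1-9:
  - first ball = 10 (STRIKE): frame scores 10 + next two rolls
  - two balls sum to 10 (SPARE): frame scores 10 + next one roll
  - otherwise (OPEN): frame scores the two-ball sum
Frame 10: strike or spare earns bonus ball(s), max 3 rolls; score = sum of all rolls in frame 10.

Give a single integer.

Answer: 14

Derivation:
Frame 1: OPEN (9+0=9). Cumulative: 9
Frame 2: OPEN (7+0=7). Cumulative: 16
Frame 3: OPEN (7+1=8). Cumulative: 24
Frame 4: STRIKE. 10 + next two rolls (10+1) = 21. Cumulative: 45
Frame 5: STRIKE. 10 + next two rolls (1+1) = 12. Cumulative: 57
Frame 6: OPEN (1+1=2). Cumulative: 59
Frame 7: SPARE (2+8=10). 10 + next roll (8) = 18. Cumulative: 77
Frame 8: OPEN (8+1=9). Cumulative: 86
Frame 9: STRIKE. 10 + next two rolls (2+2) = 14. Cumulative: 100
Frame 10: OPEN. Sum of all frame-10 rolls (2+2) = 4. Cumulative: 104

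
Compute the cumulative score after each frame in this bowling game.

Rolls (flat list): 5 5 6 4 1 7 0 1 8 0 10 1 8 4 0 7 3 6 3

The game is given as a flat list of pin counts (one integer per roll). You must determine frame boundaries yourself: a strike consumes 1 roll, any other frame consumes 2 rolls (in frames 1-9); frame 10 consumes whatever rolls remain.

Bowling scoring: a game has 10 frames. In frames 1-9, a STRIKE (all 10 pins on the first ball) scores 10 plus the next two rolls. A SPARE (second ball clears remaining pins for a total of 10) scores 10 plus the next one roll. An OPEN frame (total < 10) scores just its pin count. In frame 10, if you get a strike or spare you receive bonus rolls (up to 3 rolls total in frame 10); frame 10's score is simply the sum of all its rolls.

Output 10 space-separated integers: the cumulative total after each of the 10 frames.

Frame 1: SPARE (5+5=10). 10 + next roll (6) = 16. Cumulative: 16
Frame 2: SPARE (6+4=10). 10 + next roll (1) = 11. Cumulative: 27
Frame 3: OPEN (1+7=8). Cumulative: 35
Frame 4: OPEN (0+1=1). Cumulative: 36
Frame 5: OPEN (8+0=8). Cumulative: 44
Frame 6: STRIKE. 10 + next two rolls (1+8) = 19. Cumulative: 63
Frame 7: OPEN (1+8=9). Cumulative: 72
Frame 8: OPEN (4+0=4). Cumulative: 76
Frame 9: SPARE (7+3=10). 10 + next roll (6) = 16. Cumulative: 92
Frame 10: OPEN. Sum of all frame-10 rolls (6+3) = 9. Cumulative: 101

Answer: 16 27 35 36 44 63 72 76 92 101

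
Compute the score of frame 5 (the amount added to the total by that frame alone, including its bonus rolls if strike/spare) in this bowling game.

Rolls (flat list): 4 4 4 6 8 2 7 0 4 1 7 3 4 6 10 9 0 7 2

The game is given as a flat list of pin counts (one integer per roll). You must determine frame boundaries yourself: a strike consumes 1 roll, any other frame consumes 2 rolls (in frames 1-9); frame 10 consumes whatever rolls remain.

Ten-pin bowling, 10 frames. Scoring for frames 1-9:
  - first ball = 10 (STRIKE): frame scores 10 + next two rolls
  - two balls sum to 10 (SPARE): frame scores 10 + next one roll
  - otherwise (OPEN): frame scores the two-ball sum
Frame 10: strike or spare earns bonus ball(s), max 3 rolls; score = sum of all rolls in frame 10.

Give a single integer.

Frame 1: OPEN (4+4=8). Cumulative: 8
Frame 2: SPARE (4+6=10). 10 + next roll (8) = 18. Cumulative: 26
Frame 3: SPARE (8+2=10). 10 + next roll (7) = 17. Cumulative: 43
Frame 4: OPEN (7+0=7). Cumulative: 50
Frame 5: OPEN (4+1=5). Cumulative: 55
Frame 6: SPARE (7+3=10). 10 + next roll (4) = 14. Cumulative: 69
Frame 7: SPARE (4+6=10). 10 + next roll (10) = 20. Cumulative: 89

Answer: 5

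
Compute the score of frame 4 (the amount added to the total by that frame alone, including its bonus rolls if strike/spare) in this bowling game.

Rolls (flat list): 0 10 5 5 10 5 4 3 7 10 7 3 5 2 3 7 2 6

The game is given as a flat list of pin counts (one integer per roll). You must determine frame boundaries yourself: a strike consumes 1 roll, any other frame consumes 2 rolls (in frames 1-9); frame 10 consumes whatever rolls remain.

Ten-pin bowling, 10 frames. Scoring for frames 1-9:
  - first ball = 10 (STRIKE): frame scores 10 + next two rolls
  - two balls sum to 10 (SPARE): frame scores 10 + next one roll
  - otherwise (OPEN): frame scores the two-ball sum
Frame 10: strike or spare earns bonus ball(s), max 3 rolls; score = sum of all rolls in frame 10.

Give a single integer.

Frame 1: SPARE (0+10=10). 10 + next roll (5) = 15. Cumulative: 15
Frame 2: SPARE (5+5=10). 10 + next roll (10) = 20. Cumulative: 35
Frame 3: STRIKE. 10 + next two rolls (5+4) = 19. Cumulative: 54
Frame 4: OPEN (5+4=9). Cumulative: 63
Frame 5: SPARE (3+7=10). 10 + next roll (10) = 20. Cumulative: 83
Frame 6: STRIKE. 10 + next two rolls (7+3) = 20. Cumulative: 103

Answer: 9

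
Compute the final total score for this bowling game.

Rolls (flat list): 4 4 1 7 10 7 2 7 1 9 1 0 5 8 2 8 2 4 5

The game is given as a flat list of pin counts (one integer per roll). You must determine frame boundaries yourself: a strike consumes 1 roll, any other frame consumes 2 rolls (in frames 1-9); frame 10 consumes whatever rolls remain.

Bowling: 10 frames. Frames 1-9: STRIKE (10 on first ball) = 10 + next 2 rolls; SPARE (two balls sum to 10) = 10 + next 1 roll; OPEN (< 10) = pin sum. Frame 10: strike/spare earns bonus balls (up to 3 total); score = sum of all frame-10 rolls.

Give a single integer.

Answer: 108

Derivation:
Frame 1: OPEN (4+4=8). Cumulative: 8
Frame 2: OPEN (1+7=8). Cumulative: 16
Frame 3: STRIKE. 10 + next two rolls (7+2) = 19. Cumulative: 35
Frame 4: OPEN (7+2=9). Cumulative: 44
Frame 5: OPEN (7+1=8). Cumulative: 52
Frame 6: SPARE (9+1=10). 10 + next roll (0) = 10. Cumulative: 62
Frame 7: OPEN (0+5=5). Cumulative: 67
Frame 8: SPARE (8+2=10). 10 + next roll (8) = 18. Cumulative: 85
Frame 9: SPARE (8+2=10). 10 + next roll (4) = 14. Cumulative: 99
Frame 10: OPEN. Sum of all frame-10 rolls (4+5) = 9. Cumulative: 108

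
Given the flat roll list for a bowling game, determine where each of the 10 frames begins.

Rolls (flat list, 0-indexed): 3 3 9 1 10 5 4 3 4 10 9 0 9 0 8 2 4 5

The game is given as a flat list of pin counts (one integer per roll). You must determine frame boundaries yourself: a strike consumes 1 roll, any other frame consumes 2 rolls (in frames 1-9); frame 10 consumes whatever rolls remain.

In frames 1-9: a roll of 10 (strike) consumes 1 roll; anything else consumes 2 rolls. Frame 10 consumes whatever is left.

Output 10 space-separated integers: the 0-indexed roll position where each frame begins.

Frame 1 starts at roll index 0: rolls=3,3 (sum=6), consumes 2 rolls
Frame 2 starts at roll index 2: rolls=9,1 (sum=10), consumes 2 rolls
Frame 3 starts at roll index 4: roll=10 (strike), consumes 1 roll
Frame 4 starts at roll index 5: rolls=5,4 (sum=9), consumes 2 rolls
Frame 5 starts at roll index 7: rolls=3,4 (sum=7), consumes 2 rolls
Frame 6 starts at roll index 9: roll=10 (strike), consumes 1 roll
Frame 7 starts at roll index 10: rolls=9,0 (sum=9), consumes 2 rolls
Frame 8 starts at roll index 12: rolls=9,0 (sum=9), consumes 2 rolls
Frame 9 starts at roll index 14: rolls=8,2 (sum=10), consumes 2 rolls
Frame 10 starts at roll index 16: 2 remaining rolls

Answer: 0 2 4 5 7 9 10 12 14 16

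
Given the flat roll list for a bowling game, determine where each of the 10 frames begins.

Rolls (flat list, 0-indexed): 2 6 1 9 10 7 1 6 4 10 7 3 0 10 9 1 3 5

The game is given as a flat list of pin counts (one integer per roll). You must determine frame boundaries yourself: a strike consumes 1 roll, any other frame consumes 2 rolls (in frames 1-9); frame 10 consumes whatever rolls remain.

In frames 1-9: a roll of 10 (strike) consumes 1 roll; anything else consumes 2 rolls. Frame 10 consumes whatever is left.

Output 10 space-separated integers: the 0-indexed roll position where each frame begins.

Frame 1 starts at roll index 0: rolls=2,6 (sum=8), consumes 2 rolls
Frame 2 starts at roll index 2: rolls=1,9 (sum=10), consumes 2 rolls
Frame 3 starts at roll index 4: roll=10 (strike), consumes 1 roll
Frame 4 starts at roll index 5: rolls=7,1 (sum=8), consumes 2 rolls
Frame 5 starts at roll index 7: rolls=6,4 (sum=10), consumes 2 rolls
Frame 6 starts at roll index 9: roll=10 (strike), consumes 1 roll
Frame 7 starts at roll index 10: rolls=7,3 (sum=10), consumes 2 rolls
Frame 8 starts at roll index 12: rolls=0,10 (sum=10), consumes 2 rolls
Frame 9 starts at roll index 14: rolls=9,1 (sum=10), consumes 2 rolls
Frame 10 starts at roll index 16: 2 remaining rolls

Answer: 0 2 4 5 7 9 10 12 14 16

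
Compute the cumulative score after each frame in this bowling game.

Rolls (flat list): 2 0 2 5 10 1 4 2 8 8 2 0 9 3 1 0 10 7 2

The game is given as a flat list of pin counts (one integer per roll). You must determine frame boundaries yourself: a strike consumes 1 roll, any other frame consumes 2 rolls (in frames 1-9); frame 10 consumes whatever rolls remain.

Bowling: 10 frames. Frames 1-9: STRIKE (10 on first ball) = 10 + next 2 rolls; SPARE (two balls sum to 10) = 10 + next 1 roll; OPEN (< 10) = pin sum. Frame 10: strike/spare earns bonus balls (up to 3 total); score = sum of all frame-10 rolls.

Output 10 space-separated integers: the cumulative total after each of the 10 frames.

Frame 1: OPEN (2+0=2). Cumulative: 2
Frame 2: OPEN (2+5=7). Cumulative: 9
Frame 3: STRIKE. 10 + next two rolls (1+4) = 15. Cumulative: 24
Frame 4: OPEN (1+4=5). Cumulative: 29
Frame 5: SPARE (2+8=10). 10 + next roll (8) = 18. Cumulative: 47
Frame 6: SPARE (8+2=10). 10 + next roll (0) = 10. Cumulative: 57
Frame 7: OPEN (0+9=9). Cumulative: 66
Frame 8: OPEN (3+1=4). Cumulative: 70
Frame 9: SPARE (0+10=10). 10 + next roll (7) = 17. Cumulative: 87
Frame 10: OPEN. Sum of all frame-10 rolls (7+2) = 9. Cumulative: 96

Answer: 2 9 24 29 47 57 66 70 87 96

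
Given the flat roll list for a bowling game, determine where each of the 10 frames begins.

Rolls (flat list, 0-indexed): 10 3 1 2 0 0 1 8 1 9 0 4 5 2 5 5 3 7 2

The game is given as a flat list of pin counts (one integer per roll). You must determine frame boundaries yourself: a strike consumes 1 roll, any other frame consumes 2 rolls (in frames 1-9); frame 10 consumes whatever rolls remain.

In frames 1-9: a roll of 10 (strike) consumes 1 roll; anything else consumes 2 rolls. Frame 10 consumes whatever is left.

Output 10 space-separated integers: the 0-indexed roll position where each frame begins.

Frame 1 starts at roll index 0: roll=10 (strike), consumes 1 roll
Frame 2 starts at roll index 1: rolls=3,1 (sum=4), consumes 2 rolls
Frame 3 starts at roll index 3: rolls=2,0 (sum=2), consumes 2 rolls
Frame 4 starts at roll index 5: rolls=0,1 (sum=1), consumes 2 rolls
Frame 5 starts at roll index 7: rolls=8,1 (sum=9), consumes 2 rolls
Frame 6 starts at roll index 9: rolls=9,0 (sum=9), consumes 2 rolls
Frame 7 starts at roll index 11: rolls=4,5 (sum=9), consumes 2 rolls
Frame 8 starts at roll index 13: rolls=2,5 (sum=7), consumes 2 rolls
Frame 9 starts at roll index 15: rolls=5,3 (sum=8), consumes 2 rolls
Frame 10 starts at roll index 17: 2 remaining rolls

Answer: 0 1 3 5 7 9 11 13 15 17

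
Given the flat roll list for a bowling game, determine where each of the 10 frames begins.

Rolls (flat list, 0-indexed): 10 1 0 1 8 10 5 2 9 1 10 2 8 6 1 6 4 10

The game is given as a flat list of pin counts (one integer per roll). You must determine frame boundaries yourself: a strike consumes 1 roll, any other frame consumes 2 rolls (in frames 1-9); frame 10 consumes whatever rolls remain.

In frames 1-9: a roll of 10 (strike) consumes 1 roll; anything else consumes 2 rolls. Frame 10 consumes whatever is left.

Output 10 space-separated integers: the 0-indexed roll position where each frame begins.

Frame 1 starts at roll index 0: roll=10 (strike), consumes 1 roll
Frame 2 starts at roll index 1: rolls=1,0 (sum=1), consumes 2 rolls
Frame 3 starts at roll index 3: rolls=1,8 (sum=9), consumes 2 rolls
Frame 4 starts at roll index 5: roll=10 (strike), consumes 1 roll
Frame 5 starts at roll index 6: rolls=5,2 (sum=7), consumes 2 rolls
Frame 6 starts at roll index 8: rolls=9,1 (sum=10), consumes 2 rolls
Frame 7 starts at roll index 10: roll=10 (strike), consumes 1 roll
Frame 8 starts at roll index 11: rolls=2,8 (sum=10), consumes 2 rolls
Frame 9 starts at roll index 13: rolls=6,1 (sum=7), consumes 2 rolls
Frame 10 starts at roll index 15: 3 remaining rolls

Answer: 0 1 3 5 6 8 10 11 13 15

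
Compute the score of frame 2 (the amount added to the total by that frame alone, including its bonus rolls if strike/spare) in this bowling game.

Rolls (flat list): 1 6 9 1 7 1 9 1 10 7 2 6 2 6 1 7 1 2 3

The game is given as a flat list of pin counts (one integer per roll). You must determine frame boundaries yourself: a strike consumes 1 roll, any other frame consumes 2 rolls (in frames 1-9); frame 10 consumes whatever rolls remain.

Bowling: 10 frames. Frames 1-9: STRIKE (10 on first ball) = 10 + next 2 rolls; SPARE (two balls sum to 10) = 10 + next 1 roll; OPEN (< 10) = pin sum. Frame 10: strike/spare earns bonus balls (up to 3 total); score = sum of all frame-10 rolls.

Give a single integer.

Answer: 17

Derivation:
Frame 1: OPEN (1+6=7). Cumulative: 7
Frame 2: SPARE (9+1=10). 10 + next roll (7) = 17. Cumulative: 24
Frame 3: OPEN (7+1=8). Cumulative: 32
Frame 4: SPARE (9+1=10). 10 + next roll (10) = 20. Cumulative: 52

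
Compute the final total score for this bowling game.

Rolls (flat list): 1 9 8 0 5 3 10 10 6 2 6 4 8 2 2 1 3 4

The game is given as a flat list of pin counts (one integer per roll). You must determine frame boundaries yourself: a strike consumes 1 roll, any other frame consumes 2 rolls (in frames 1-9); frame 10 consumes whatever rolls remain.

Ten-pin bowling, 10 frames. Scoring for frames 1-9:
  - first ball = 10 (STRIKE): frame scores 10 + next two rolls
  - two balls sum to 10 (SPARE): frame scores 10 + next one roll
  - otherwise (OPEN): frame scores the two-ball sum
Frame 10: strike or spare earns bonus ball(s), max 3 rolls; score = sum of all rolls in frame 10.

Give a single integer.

Answer: 126

Derivation:
Frame 1: SPARE (1+9=10). 10 + next roll (8) = 18. Cumulative: 18
Frame 2: OPEN (8+0=8). Cumulative: 26
Frame 3: OPEN (5+3=8). Cumulative: 34
Frame 4: STRIKE. 10 + next two rolls (10+6) = 26. Cumulative: 60
Frame 5: STRIKE. 10 + next two rolls (6+2) = 18. Cumulative: 78
Frame 6: OPEN (6+2=8). Cumulative: 86
Frame 7: SPARE (6+4=10). 10 + next roll (8) = 18. Cumulative: 104
Frame 8: SPARE (8+2=10). 10 + next roll (2) = 12. Cumulative: 116
Frame 9: OPEN (2+1=3). Cumulative: 119
Frame 10: OPEN. Sum of all frame-10 rolls (3+4) = 7. Cumulative: 126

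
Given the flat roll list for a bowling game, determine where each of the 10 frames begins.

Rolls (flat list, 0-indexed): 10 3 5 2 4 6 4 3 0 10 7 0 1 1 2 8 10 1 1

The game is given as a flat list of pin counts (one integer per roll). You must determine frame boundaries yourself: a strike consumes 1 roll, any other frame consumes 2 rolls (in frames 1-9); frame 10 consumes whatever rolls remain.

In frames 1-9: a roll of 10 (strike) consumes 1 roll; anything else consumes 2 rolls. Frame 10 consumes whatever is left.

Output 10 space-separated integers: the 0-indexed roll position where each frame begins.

Frame 1 starts at roll index 0: roll=10 (strike), consumes 1 roll
Frame 2 starts at roll index 1: rolls=3,5 (sum=8), consumes 2 rolls
Frame 3 starts at roll index 3: rolls=2,4 (sum=6), consumes 2 rolls
Frame 4 starts at roll index 5: rolls=6,4 (sum=10), consumes 2 rolls
Frame 5 starts at roll index 7: rolls=3,0 (sum=3), consumes 2 rolls
Frame 6 starts at roll index 9: roll=10 (strike), consumes 1 roll
Frame 7 starts at roll index 10: rolls=7,0 (sum=7), consumes 2 rolls
Frame 8 starts at roll index 12: rolls=1,1 (sum=2), consumes 2 rolls
Frame 9 starts at roll index 14: rolls=2,8 (sum=10), consumes 2 rolls
Frame 10 starts at roll index 16: 3 remaining rolls

Answer: 0 1 3 5 7 9 10 12 14 16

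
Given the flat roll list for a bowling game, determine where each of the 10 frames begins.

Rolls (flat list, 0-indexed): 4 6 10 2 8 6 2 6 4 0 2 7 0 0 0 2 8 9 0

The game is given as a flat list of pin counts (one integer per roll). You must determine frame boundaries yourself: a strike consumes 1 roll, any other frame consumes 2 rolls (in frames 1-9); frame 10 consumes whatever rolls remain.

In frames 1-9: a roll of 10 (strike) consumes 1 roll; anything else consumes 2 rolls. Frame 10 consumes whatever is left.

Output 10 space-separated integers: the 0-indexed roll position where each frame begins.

Frame 1 starts at roll index 0: rolls=4,6 (sum=10), consumes 2 rolls
Frame 2 starts at roll index 2: roll=10 (strike), consumes 1 roll
Frame 3 starts at roll index 3: rolls=2,8 (sum=10), consumes 2 rolls
Frame 4 starts at roll index 5: rolls=6,2 (sum=8), consumes 2 rolls
Frame 5 starts at roll index 7: rolls=6,4 (sum=10), consumes 2 rolls
Frame 6 starts at roll index 9: rolls=0,2 (sum=2), consumes 2 rolls
Frame 7 starts at roll index 11: rolls=7,0 (sum=7), consumes 2 rolls
Frame 8 starts at roll index 13: rolls=0,0 (sum=0), consumes 2 rolls
Frame 9 starts at roll index 15: rolls=2,8 (sum=10), consumes 2 rolls
Frame 10 starts at roll index 17: 2 remaining rolls

Answer: 0 2 3 5 7 9 11 13 15 17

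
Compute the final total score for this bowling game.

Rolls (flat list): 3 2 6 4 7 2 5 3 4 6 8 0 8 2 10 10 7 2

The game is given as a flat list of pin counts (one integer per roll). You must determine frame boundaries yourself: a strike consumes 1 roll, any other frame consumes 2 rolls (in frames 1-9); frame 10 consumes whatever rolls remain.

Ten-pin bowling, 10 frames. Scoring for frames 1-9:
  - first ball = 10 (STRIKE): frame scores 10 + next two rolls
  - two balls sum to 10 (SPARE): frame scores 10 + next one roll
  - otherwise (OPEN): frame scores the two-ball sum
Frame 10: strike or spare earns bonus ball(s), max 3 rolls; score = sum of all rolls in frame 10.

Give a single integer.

Answer: 140

Derivation:
Frame 1: OPEN (3+2=5). Cumulative: 5
Frame 2: SPARE (6+4=10). 10 + next roll (7) = 17. Cumulative: 22
Frame 3: OPEN (7+2=9). Cumulative: 31
Frame 4: OPEN (5+3=8). Cumulative: 39
Frame 5: SPARE (4+6=10). 10 + next roll (8) = 18. Cumulative: 57
Frame 6: OPEN (8+0=8). Cumulative: 65
Frame 7: SPARE (8+2=10). 10 + next roll (10) = 20. Cumulative: 85
Frame 8: STRIKE. 10 + next two rolls (10+7) = 27. Cumulative: 112
Frame 9: STRIKE. 10 + next two rolls (7+2) = 19. Cumulative: 131
Frame 10: OPEN. Sum of all frame-10 rolls (7+2) = 9. Cumulative: 140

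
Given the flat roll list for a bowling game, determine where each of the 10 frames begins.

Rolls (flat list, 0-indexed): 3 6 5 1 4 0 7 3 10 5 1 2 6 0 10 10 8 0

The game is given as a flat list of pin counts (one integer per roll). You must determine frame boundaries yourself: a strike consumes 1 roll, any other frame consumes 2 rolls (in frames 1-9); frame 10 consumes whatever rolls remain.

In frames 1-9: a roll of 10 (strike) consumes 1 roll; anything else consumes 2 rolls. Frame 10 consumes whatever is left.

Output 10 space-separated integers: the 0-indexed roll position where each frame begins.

Frame 1 starts at roll index 0: rolls=3,6 (sum=9), consumes 2 rolls
Frame 2 starts at roll index 2: rolls=5,1 (sum=6), consumes 2 rolls
Frame 3 starts at roll index 4: rolls=4,0 (sum=4), consumes 2 rolls
Frame 4 starts at roll index 6: rolls=7,3 (sum=10), consumes 2 rolls
Frame 5 starts at roll index 8: roll=10 (strike), consumes 1 roll
Frame 6 starts at roll index 9: rolls=5,1 (sum=6), consumes 2 rolls
Frame 7 starts at roll index 11: rolls=2,6 (sum=8), consumes 2 rolls
Frame 8 starts at roll index 13: rolls=0,10 (sum=10), consumes 2 rolls
Frame 9 starts at roll index 15: roll=10 (strike), consumes 1 roll
Frame 10 starts at roll index 16: 2 remaining rolls

Answer: 0 2 4 6 8 9 11 13 15 16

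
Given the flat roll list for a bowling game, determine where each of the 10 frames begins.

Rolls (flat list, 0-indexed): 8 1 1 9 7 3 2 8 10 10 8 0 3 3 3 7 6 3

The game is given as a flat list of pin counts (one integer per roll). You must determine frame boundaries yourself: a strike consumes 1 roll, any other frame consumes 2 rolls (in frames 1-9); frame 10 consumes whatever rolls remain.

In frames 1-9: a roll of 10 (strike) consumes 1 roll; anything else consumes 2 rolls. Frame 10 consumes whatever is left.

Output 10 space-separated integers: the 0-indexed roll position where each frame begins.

Answer: 0 2 4 6 8 9 10 12 14 16

Derivation:
Frame 1 starts at roll index 0: rolls=8,1 (sum=9), consumes 2 rolls
Frame 2 starts at roll index 2: rolls=1,9 (sum=10), consumes 2 rolls
Frame 3 starts at roll index 4: rolls=7,3 (sum=10), consumes 2 rolls
Frame 4 starts at roll index 6: rolls=2,8 (sum=10), consumes 2 rolls
Frame 5 starts at roll index 8: roll=10 (strike), consumes 1 roll
Frame 6 starts at roll index 9: roll=10 (strike), consumes 1 roll
Frame 7 starts at roll index 10: rolls=8,0 (sum=8), consumes 2 rolls
Frame 8 starts at roll index 12: rolls=3,3 (sum=6), consumes 2 rolls
Frame 9 starts at roll index 14: rolls=3,7 (sum=10), consumes 2 rolls
Frame 10 starts at roll index 16: 2 remaining rolls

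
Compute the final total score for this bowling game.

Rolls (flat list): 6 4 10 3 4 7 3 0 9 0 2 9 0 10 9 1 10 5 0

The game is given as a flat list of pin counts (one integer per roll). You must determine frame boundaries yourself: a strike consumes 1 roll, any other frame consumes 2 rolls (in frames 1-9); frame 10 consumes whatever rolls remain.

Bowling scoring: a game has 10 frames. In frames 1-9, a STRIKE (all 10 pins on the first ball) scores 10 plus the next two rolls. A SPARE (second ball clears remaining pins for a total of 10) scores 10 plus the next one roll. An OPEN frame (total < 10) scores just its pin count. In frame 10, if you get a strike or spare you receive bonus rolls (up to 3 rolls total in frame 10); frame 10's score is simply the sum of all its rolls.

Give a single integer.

Frame 1: SPARE (6+4=10). 10 + next roll (10) = 20. Cumulative: 20
Frame 2: STRIKE. 10 + next two rolls (3+4) = 17. Cumulative: 37
Frame 3: OPEN (3+4=7). Cumulative: 44
Frame 4: SPARE (7+3=10). 10 + next roll (0) = 10. Cumulative: 54
Frame 5: OPEN (0+9=9). Cumulative: 63
Frame 6: OPEN (0+2=2). Cumulative: 65
Frame 7: OPEN (9+0=9). Cumulative: 74
Frame 8: STRIKE. 10 + next two rolls (9+1) = 20. Cumulative: 94
Frame 9: SPARE (9+1=10). 10 + next roll (10) = 20. Cumulative: 114
Frame 10: STRIKE. Sum of all frame-10 rolls (10+5+0) = 15. Cumulative: 129

Answer: 129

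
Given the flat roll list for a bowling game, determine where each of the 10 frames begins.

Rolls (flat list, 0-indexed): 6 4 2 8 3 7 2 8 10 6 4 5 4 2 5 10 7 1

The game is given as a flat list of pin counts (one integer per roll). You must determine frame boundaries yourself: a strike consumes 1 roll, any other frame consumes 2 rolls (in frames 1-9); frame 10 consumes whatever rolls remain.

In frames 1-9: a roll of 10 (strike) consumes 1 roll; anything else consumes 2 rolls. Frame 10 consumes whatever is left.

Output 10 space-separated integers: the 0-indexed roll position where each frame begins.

Answer: 0 2 4 6 8 9 11 13 15 16

Derivation:
Frame 1 starts at roll index 0: rolls=6,4 (sum=10), consumes 2 rolls
Frame 2 starts at roll index 2: rolls=2,8 (sum=10), consumes 2 rolls
Frame 3 starts at roll index 4: rolls=3,7 (sum=10), consumes 2 rolls
Frame 4 starts at roll index 6: rolls=2,8 (sum=10), consumes 2 rolls
Frame 5 starts at roll index 8: roll=10 (strike), consumes 1 roll
Frame 6 starts at roll index 9: rolls=6,4 (sum=10), consumes 2 rolls
Frame 7 starts at roll index 11: rolls=5,4 (sum=9), consumes 2 rolls
Frame 8 starts at roll index 13: rolls=2,5 (sum=7), consumes 2 rolls
Frame 9 starts at roll index 15: roll=10 (strike), consumes 1 roll
Frame 10 starts at roll index 16: 2 remaining rolls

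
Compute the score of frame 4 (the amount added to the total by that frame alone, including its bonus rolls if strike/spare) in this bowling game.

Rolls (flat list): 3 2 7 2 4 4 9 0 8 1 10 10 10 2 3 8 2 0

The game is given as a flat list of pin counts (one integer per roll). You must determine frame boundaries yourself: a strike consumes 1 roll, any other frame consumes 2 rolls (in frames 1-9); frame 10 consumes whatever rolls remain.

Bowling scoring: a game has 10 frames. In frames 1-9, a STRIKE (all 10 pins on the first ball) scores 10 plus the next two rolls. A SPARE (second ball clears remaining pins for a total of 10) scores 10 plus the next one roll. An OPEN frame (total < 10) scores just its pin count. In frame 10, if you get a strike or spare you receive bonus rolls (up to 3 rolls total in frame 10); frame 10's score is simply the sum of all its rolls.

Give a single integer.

Frame 1: OPEN (3+2=5). Cumulative: 5
Frame 2: OPEN (7+2=9). Cumulative: 14
Frame 3: OPEN (4+4=8). Cumulative: 22
Frame 4: OPEN (9+0=9). Cumulative: 31
Frame 5: OPEN (8+1=9). Cumulative: 40
Frame 6: STRIKE. 10 + next two rolls (10+10) = 30. Cumulative: 70

Answer: 9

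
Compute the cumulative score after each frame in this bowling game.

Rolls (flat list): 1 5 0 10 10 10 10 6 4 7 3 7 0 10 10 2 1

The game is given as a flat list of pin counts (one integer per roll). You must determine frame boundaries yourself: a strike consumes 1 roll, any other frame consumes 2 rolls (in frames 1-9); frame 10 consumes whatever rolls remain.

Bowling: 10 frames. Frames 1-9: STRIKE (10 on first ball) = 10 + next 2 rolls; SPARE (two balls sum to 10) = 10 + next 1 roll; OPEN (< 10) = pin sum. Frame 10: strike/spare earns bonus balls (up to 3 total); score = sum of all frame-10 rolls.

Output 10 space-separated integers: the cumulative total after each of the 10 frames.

Frame 1: OPEN (1+5=6). Cumulative: 6
Frame 2: SPARE (0+10=10). 10 + next roll (10) = 20. Cumulative: 26
Frame 3: STRIKE. 10 + next two rolls (10+10) = 30. Cumulative: 56
Frame 4: STRIKE. 10 + next two rolls (10+6) = 26. Cumulative: 82
Frame 5: STRIKE. 10 + next two rolls (6+4) = 20. Cumulative: 102
Frame 6: SPARE (6+4=10). 10 + next roll (7) = 17. Cumulative: 119
Frame 7: SPARE (7+3=10). 10 + next roll (7) = 17. Cumulative: 136
Frame 8: OPEN (7+0=7). Cumulative: 143
Frame 9: STRIKE. 10 + next two rolls (10+2) = 22. Cumulative: 165
Frame 10: STRIKE. Sum of all frame-10 rolls (10+2+1) = 13. Cumulative: 178

Answer: 6 26 56 82 102 119 136 143 165 178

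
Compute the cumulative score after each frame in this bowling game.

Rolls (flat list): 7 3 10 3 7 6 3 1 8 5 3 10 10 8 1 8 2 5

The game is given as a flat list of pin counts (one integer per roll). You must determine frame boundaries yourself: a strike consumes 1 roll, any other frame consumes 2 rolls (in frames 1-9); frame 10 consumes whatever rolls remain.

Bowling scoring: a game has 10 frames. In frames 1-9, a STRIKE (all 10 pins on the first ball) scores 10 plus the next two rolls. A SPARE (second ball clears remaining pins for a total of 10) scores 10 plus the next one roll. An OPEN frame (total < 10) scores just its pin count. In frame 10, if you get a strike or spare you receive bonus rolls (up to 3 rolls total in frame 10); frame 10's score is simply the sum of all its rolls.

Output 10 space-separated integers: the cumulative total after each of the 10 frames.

Answer: 20 40 56 65 74 82 110 129 138 153

Derivation:
Frame 1: SPARE (7+3=10). 10 + next roll (10) = 20. Cumulative: 20
Frame 2: STRIKE. 10 + next two rolls (3+7) = 20. Cumulative: 40
Frame 3: SPARE (3+7=10). 10 + next roll (6) = 16. Cumulative: 56
Frame 4: OPEN (6+3=9). Cumulative: 65
Frame 5: OPEN (1+8=9). Cumulative: 74
Frame 6: OPEN (5+3=8). Cumulative: 82
Frame 7: STRIKE. 10 + next two rolls (10+8) = 28. Cumulative: 110
Frame 8: STRIKE. 10 + next two rolls (8+1) = 19. Cumulative: 129
Frame 9: OPEN (8+1=9). Cumulative: 138
Frame 10: SPARE. Sum of all frame-10 rolls (8+2+5) = 15. Cumulative: 153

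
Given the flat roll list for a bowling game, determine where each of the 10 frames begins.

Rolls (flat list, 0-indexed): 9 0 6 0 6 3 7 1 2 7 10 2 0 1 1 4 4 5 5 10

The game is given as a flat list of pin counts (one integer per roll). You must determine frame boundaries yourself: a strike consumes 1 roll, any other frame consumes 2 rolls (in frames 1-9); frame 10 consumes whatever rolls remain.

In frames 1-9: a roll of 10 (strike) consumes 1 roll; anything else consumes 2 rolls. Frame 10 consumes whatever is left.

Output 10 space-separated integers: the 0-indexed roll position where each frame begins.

Answer: 0 2 4 6 8 10 11 13 15 17

Derivation:
Frame 1 starts at roll index 0: rolls=9,0 (sum=9), consumes 2 rolls
Frame 2 starts at roll index 2: rolls=6,0 (sum=6), consumes 2 rolls
Frame 3 starts at roll index 4: rolls=6,3 (sum=9), consumes 2 rolls
Frame 4 starts at roll index 6: rolls=7,1 (sum=8), consumes 2 rolls
Frame 5 starts at roll index 8: rolls=2,7 (sum=9), consumes 2 rolls
Frame 6 starts at roll index 10: roll=10 (strike), consumes 1 roll
Frame 7 starts at roll index 11: rolls=2,0 (sum=2), consumes 2 rolls
Frame 8 starts at roll index 13: rolls=1,1 (sum=2), consumes 2 rolls
Frame 9 starts at roll index 15: rolls=4,4 (sum=8), consumes 2 rolls
Frame 10 starts at roll index 17: 3 remaining rolls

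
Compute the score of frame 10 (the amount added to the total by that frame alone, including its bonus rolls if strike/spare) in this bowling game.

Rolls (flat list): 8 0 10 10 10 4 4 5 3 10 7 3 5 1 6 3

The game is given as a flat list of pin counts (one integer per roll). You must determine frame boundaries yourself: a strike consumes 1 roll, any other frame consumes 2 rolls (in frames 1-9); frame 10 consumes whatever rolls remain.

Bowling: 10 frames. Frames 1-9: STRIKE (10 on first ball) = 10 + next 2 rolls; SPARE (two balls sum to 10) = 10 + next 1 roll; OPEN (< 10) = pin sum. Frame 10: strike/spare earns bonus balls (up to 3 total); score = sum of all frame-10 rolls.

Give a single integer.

Frame 1: OPEN (8+0=8). Cumulative: 8
Frame 2: STRIKE. 10 + next two rolls (10+10) = 30. Cumulative: 38
Frame 3: STRIKE. 10 + next two rolls (10+4) = 24. Cumulative: 62
Frame 4: STRIKE. 10 + next two rolls (4+4) = 18. Cumulative: 80
Frame 5: OPEN (4+4=8). Cumulative: 88
Frame 6: OPEN (5+3=8). Cumulative: 96
Frame 7: STRIKE. 10 + next two rolls (7+3) = 20. Cumulative: 116
Frame 8: SPARE (7+3=10). 10 + next roll (5) = 15. Cumulative: 131
Frame 9: OPEN (5+1=6). Cumulative: 137
Frame 10: OPEN. Sum of all frame-10 rolls (6+3) = 9. Cumulative: 146

Answer: 9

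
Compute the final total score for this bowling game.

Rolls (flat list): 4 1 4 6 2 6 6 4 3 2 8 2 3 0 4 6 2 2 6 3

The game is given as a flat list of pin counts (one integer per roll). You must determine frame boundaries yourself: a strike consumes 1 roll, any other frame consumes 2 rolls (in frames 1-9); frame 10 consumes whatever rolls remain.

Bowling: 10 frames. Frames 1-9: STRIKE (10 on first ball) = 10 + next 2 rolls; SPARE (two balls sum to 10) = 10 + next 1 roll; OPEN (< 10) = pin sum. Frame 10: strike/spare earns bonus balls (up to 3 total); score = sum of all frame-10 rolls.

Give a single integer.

Answer: 84

Derivation:
Frame 1: OPEN (4+1=5). Cumulative: 5
Frame 2: SPARE (4+6=10). 10 + next roll (2) = 12. Cumulative: 17
Frame 3: OPEN (2+6=8). Cumulative: 25
Frame 4: SPARE (6+4=10). 10 + next roll (3) = 13. Cumulative: 38
Frame 5: OPEN (3+2=5). Cumulative: 43
Frame 6: SPARE (8+2=10). 10 + next roll (3) = 13. Cumulative: 56
Frame 7: OPEN (3+0=3). Cumulative: 59
Frame 8: SPARE (4+6=10). 10 + next roll (2) = 12. Cumulative: 71
Frame 9: OPEN (2+2=4). Cumulative: 75
Frame 10: OPEN. Sum of all frame-10 rolls (6+3) = 9. Cumulative: 84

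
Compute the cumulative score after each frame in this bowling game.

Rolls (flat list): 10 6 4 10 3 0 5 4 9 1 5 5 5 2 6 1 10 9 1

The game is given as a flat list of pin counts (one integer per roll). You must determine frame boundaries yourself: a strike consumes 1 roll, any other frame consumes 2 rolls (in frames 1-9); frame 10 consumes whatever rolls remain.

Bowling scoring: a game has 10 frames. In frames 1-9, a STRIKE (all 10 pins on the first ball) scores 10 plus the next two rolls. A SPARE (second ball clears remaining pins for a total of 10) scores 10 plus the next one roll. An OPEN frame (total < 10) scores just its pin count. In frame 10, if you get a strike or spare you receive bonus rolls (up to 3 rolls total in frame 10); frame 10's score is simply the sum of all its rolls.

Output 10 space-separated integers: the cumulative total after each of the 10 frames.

Answer: 20 40 53 56 65 80 95 102 109 129

Derivation:
Frame 1: STRIKE. 10 + next two rolls (6+4) = 20. Cumulative: 20
Frame 2: SPARE (6+4=10). 10 + next roll (10) = 20. Cumulative: 40
Frame 3: STRIKE. 10 + next two rolls (3+0) = 13. Cumulative: 53
Frame 4: OPEN (3+0=3). Cumulative: 56
Frame 5: OPEN (5+4=9). Cumulative: 65
Frame 6: SPARE (9+1=10). 10 + next roll (5) = 15. Cumulative: 80
Frame 7: SPARE (5+5=10). 10 + next roll (5) = 15. Cumulative: 95
Frame 8: OPEN (5+2=7). Cumulative: 102
Frame 9: OPEN (6+1=7). Cumulative: 109
Frame 10: STRIKE. Sum of all frame-10 rolls (10+9+1) = 20. Cumulative: 129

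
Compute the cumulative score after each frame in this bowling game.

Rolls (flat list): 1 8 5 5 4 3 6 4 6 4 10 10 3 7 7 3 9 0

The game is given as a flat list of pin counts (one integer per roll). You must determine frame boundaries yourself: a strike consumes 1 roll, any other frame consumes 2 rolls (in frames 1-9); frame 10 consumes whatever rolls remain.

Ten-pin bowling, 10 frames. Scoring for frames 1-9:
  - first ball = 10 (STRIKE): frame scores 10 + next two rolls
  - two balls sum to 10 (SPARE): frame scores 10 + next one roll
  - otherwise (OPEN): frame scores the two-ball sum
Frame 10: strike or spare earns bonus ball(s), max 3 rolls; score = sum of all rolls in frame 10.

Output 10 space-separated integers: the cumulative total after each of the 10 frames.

Frame 1: OPEN (1+8=9). Cumulative: 9
Frame 2: SPARE (5+5=10). 10 + next roll (4) = 14. Cumulative: 23
Frame 3: OPEN (4+3=7). Cumulative: 30
Frame 4: SPARE (6+4=10). 10 + next roll (6) = 16. Cumulative: 46
Frame 5: SPARE (6+4=10). 10 + next roll (10) = 20. Cumulative: 66
Frame 6: STRIKE. 10 + next two rolls (10+3) = 23. Cumulative: 89
Frame 7: STRIKE. 10 + next two rolls (3+7) = 20. Cumulative: 109
Frame 8: SPARE (3+7=10). 10 + next roll (7) = 17. Cumulative: 126
Frame 9: SPARE (7+3=10). 10 + next roll (9) = 19. Cumulative: 145
Frame 10: OPEN. Sum of all frame-10 rolls (9+0) = 9. Cumulative: 154

Answer: 9 23 30 46 66 89 109 126 145 154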